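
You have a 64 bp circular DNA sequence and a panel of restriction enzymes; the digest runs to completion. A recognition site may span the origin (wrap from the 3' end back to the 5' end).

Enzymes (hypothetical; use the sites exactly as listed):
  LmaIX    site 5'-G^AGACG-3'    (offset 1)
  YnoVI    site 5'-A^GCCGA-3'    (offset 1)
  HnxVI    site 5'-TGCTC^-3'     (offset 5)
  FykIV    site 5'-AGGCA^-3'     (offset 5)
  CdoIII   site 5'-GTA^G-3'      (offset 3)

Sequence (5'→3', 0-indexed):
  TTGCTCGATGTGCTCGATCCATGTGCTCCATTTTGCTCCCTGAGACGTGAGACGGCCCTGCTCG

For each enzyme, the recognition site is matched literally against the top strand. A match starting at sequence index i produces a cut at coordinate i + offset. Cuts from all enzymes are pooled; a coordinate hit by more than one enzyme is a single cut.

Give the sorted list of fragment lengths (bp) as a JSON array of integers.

[4,7,7,9,10,13,14]

Per-enzyme occurrences:
  LmaIX GAGACG/1: at [41, 48] ⇒ [42, 49]
  YnoVI (AGCCGA, off=1): no sites
  HnxVI TGCTC/5: at [1, 10, 23, 33, 58] ⇒ [6, 15, 28, 38, 63]
  FykIV (AGGCA, off=5): no sites
  CdoIII (GTAG, off=3): no sites

All cut coordinates (distinct, sorted): [6, 15, 28, 38, 42, 49, 63]

Fragment lengths:
  6→15: 9 bp
  15→28: 13 bp
  28→38: 10 bp
  38→42: 4 bp
  42→49: 7 bp
  49→63: 14 bp
  63→6 (wrap): 64-63+6 = 7 bp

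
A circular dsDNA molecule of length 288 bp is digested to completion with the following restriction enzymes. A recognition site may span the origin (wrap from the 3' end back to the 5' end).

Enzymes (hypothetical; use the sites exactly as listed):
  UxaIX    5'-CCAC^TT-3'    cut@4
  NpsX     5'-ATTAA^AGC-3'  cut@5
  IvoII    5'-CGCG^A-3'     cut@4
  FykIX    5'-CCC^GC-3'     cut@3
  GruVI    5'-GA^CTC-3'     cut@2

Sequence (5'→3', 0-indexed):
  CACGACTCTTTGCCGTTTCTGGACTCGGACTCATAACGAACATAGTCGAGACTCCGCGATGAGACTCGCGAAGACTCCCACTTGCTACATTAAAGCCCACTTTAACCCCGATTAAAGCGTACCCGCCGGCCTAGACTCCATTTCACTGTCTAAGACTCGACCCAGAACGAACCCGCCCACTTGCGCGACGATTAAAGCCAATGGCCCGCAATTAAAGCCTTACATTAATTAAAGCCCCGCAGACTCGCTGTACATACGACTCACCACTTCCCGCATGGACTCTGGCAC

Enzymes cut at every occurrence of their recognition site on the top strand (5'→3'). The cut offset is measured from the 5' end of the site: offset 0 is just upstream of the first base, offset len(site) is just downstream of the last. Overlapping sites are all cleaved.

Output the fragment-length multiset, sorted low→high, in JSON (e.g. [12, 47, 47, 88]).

Per-enzyme occurrences:
  UxaIX CCACTT/4: at [77, 96, 176, 263] ⇒ [81, 100, 180, 267]
  NpsX ATTAAAGC/5: at [88, 110, 190, 210, 227] ⇒ [93, 115, 195, 215, 232]
  IvoII CGCGA/4: at [54, 66, 183] ⇒ [58, 70, 187]
  FykIX CCCGC/3: at [121, 171, 204, 235, 269] ⇒ [124, 174, 207, 238, 272]
  GruVI GACTC/2: at [3, 21, 27, 49, 62, 72, 133, 153, 241, 257, 277] ⇒ [5, 23, 29, 51, 64, 74, 135, 155, 243, 259, 279]

All cut coordinates (distinct, sorted): [5, 23, 29, 51, 58, 64, 70, 74, 81, 93, 100, 115, 124, 135, 155, 174, 180, 187, 195, 207, 215, 232, 238, 243, 259, 267, 272, 279]

Fragment lengths:
  5→23: 18 bp
  23→29: 6 bp
  29→51: 22 bp
  51→58: 7 bp
  58→64: 6 bp
  64→70: 6 bp
  70→74: 4 bp
  74→81: 7 bp
  81→93: 12 bp
  93→100: 7 bp
  100→115: 15 bp
  115→124: 9 bp
  124→135: 11 bp
  135→155: 20 bp
  155→174: 19 bp
  174→180: 6 bp
  180→187: 7 bp
  187→195: 8 bp
  195→207: 12 bp
  207→215: 8 bp
  215→232: 17 bp
  232→238: 6 bp
  238→243: 5 bp
  243→259: 16 bp
  259→267: 8 bp
  267→272: 5 bp
  272→279: 7 bp
  279→5 (wrap): 288-279+5 = 14 bp

[4,5,5,6,6,6,6,6,7,7,7,7,7,8,8,8,9,11,12,12,14,15,16,17,18,19,20,22]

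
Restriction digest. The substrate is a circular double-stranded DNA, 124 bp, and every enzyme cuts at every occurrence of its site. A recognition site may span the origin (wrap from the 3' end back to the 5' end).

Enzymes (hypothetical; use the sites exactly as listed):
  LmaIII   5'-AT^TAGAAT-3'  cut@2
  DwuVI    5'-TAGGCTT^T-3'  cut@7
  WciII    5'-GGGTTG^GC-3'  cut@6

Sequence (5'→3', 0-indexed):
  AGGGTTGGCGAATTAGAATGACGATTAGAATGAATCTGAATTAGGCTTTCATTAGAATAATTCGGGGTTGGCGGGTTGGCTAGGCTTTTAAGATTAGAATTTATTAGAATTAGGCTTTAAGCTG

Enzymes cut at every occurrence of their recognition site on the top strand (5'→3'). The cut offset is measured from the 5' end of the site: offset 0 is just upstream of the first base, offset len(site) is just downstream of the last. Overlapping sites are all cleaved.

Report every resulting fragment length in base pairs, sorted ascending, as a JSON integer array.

Scan for sites:
  LmaIII (ATTAGAAT, off=2): starts [11, 23, 50, 92, 102] → cuts [13, 25, 52, 94, 104]
  DwuVI (TAGGCTTT, off=7): starts [41, 80, 110] → cuts [48, 87, 117]
  WciII (GGGTTGGC, off=6): starts [1, 64, 72] → cuts [7, 70, 78]

All cut coordinates (distinct, sorted): [7, 13, 25, 48, 52, 70, 78, 87, 94, 104, 117]

Fragments:
  7→13: 6 bp
  13→25: 12 bp
  25→48: 23 bp
  48→52: 4 bp
  52→70: 18 bp
  70→78: 8 bp
  78→87: 9 bp
  87→94: 7 bp
  94→104: 10 bp
  104→117: 13 bp
  117→7 (wrap): 124-117+7 = 14 bp

[4,6,7,8,9,10,12,13,14,18,23]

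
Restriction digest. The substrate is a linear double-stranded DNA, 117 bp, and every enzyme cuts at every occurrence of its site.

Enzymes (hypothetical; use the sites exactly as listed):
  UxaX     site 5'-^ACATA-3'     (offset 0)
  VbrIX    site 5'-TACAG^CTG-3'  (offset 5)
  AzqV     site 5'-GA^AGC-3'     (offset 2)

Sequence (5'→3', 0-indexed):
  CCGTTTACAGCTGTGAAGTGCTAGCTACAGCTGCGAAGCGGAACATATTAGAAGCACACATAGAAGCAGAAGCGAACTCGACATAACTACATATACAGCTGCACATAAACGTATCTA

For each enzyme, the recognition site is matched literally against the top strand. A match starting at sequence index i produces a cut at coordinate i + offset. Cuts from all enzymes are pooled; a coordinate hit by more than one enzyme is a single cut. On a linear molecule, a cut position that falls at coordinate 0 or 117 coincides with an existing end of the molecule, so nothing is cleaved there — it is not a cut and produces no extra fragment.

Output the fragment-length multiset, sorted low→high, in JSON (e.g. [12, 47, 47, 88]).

[4,5,6,6,6,7,8,10,10,10,10,15,20]

Scan for sites:
  UxaX ACATA/0: at [42, 57, 80, 88, 102] ⇒ [42, 57, 80, 88, 102]
  VbrIX TACAGCTG/5: at [5, 25, 93] ⇒ [10, 30, 98]
  AzqV GAAGC/2: at [34, 50, 62, 68] ⇒ [36, 52, 64, 70]

All cut coordinates (distinct, sorted): [10, 30, 36, 42, 52, 57, 64, 70, 80, 88, 98, 102]

Fragment lengths:
  [0,10): 10 bp
  [10,30): 20 bp
  [30,36): 6 bp
  [36,42): 6 bp
  [42,52): 10 bp
  [52,57): 5 bp
  [57,64): 7 bp
  [64,70): 6 bp
  [70,80): 10 bp
  [80,88): 8 bp
  [88,98): 10 bp
  [98,102): 4 bp
  [102,117): 15 bp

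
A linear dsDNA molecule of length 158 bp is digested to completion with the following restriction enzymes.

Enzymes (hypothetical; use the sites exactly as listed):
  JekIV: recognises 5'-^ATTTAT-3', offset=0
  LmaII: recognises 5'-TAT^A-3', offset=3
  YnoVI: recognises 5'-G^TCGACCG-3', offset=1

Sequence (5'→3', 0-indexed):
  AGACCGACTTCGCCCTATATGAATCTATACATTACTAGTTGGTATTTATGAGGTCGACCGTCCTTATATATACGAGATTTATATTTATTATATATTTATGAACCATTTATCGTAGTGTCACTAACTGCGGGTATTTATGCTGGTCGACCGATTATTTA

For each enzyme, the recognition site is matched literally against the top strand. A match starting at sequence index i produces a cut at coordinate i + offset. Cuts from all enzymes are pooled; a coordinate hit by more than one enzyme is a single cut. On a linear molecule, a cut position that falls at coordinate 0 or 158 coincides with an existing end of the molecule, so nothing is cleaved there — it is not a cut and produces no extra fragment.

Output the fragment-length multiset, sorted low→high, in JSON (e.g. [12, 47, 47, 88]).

Per-enzyme occurrences:
  JekIV ATTTAT/0: at [43, 76, 82, 93, 104, 132] ⇒ [43, 76, 82, 93, 104, 132]
  LmaII TATA/3: at [15, 25, 64, 66, 68, 79, 88, 90] ⇒ [18, 28, 67, 69, 71, 82, 91, 93]
  YnoVI GTCGACCG/1: at [52, 142] ⇒ [53, 143]

All cut coordinates (distinct, sorted): [18, 28, 43, 53, 67, 69, 71, 76, 82, 91, 93, 104, 132, 143]

Fragments:
  [0,18): 18 bp
  [18,28): 10 bp
  [28,43): 15 bp
  [43,53): 10 bp
  [53,67): 14 bp
  [67,69): 2 bp
  [69,71): 2 bp
  [71,76): 5 bp
  [76,82): 6 bp
  [82,91): 9 bp
  [91,93): 2 bp
  [93,104): 11 bp
  [104,132): 28 bp
  [132,143): 11 bp
  [143,158): 15 bp

[2,2,2,5,6,9,10,10,11,11,14,15,15,18,28]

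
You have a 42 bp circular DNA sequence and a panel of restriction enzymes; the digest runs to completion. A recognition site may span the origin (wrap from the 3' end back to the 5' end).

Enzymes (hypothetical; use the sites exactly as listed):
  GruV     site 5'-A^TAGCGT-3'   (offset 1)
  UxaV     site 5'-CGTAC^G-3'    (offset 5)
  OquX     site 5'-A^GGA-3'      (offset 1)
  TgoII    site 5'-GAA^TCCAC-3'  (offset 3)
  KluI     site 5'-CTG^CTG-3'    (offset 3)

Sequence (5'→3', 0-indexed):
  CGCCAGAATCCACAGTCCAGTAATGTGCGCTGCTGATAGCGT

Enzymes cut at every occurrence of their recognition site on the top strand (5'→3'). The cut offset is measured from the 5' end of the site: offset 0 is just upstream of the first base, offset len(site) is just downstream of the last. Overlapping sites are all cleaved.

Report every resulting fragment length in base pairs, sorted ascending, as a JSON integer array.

[4,14,24]

Per-enzyme occurrences:
  GruV (ATAGCGT, off=1): starts [35] → cuts [36]
  UxaV (CGTACG, off=5): no sites
  OquX (AGGA, off=1): no sites
  TgoII (GAATCCAC, off=3): starts [5] → cuts [8]
  KluI (CTGCTG, off=3): starts [29] → cuts [32]

Pooled cuts: [8, 32, 36]

Fragments:
  8→32: 24 bp
  32→36: 4 bp
  36→8 (wrap): 42-36+8 = 14 bp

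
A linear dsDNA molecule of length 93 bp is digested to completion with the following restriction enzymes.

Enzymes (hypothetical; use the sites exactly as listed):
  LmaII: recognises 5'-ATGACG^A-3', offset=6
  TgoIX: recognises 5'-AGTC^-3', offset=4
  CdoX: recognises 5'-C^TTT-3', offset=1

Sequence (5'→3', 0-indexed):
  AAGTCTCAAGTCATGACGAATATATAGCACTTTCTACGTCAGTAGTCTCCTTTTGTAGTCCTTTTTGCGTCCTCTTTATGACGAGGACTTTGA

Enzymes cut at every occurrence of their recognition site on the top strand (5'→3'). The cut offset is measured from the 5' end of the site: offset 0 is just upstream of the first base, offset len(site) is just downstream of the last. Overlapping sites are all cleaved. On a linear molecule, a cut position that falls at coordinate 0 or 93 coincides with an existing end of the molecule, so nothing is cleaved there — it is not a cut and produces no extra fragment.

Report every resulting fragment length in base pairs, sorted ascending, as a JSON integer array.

[1,3,5,5,5,6,7,9,10,12,13,17]

Site scan:
  LmaII ATGACGA/6: at [12, 77] ⇒ [18, 83]
  TgoIX AGTC/4: at [1, 8, 43, 56] ⇒ [5, 12, 47, 60]
  CdoX CTTT/1: at [29, 49, 60, 73, 87] ⇒ [30, 50, 61, 74, 88]

Pooled cuts: [5, 12, 18, 30, 47, 50, 60, 61, 74, 83, 88]

Fragment lengths:
  [0,5): 5 bp
  [5,12): 7 bp
  [12,18): 6 bp
  [18,30): 12 bp
  [30,47): 17 bp
  [47,50): 3 bp
  [50,60): 10 bp
  [60,61): 1 bp
  [61,74): 13 bp
  [74,83): 9 bp
  [83,88): 5 bp
  [88,93): 5 bp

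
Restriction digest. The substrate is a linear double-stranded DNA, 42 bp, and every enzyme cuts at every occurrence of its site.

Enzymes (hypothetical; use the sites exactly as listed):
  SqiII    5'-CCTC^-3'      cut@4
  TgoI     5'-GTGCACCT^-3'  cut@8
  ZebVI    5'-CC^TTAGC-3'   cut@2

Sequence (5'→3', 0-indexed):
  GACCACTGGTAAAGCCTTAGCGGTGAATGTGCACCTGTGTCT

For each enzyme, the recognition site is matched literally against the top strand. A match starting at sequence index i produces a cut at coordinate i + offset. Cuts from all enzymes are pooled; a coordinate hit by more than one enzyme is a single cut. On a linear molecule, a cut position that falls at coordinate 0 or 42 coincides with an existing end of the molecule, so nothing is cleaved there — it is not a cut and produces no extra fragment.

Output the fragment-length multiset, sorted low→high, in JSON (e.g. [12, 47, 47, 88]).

[6,16,20]

Scan for sites:
  SqiII (CCTC, off=4): no sites
  TgoI GTGCACCT/8: at [28] ⇒ [36]
  ZebVI CCTTAGC/2: at [14] ⇒ [16]

All cut coordinates (distinct, sorted): [16, 36]

Fragment lengths:
  [0,16): 16 bp
  [16,36): 20 bp
  [36,42): 6 bp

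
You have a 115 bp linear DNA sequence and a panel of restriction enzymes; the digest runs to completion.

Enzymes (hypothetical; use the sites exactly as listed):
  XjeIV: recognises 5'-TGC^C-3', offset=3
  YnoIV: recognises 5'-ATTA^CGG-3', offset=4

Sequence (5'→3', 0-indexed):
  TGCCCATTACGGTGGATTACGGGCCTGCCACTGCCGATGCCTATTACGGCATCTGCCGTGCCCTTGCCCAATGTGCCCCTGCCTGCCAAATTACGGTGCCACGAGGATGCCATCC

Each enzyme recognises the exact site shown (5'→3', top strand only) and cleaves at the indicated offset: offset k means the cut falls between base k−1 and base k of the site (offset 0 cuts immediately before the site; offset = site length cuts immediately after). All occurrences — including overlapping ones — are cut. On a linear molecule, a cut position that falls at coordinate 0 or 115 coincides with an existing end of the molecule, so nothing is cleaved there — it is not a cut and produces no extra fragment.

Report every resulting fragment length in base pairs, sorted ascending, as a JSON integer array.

Scan for sites:
  XjeIV TGCC/3: at [0, 25, 31, 37, 53, 58, 64, 73, 79, 83, 96, 107] ⇒ [3, 28, 34, 40, 56, 61, 67, 76, 82, 86, 99, 110]
  YnoIV ATTACGG/4: at [5, 15, 42, 89] ⇒ [9, 19, 46, 93]

Pooled cuts: [3, 9, 19, 28, 34, 40, 46, 56, 61, 67, 76, 82, 86, 93, 99, 110]

Fragment lengths:
  [0,3): 3 bp
  [3,9): 6 bp
  [9,19): 10 bp
  [19,28): 9 bp
  [28,34): 6 bp
  [34,40): 6 bp
  [40,46): 6 bp
  [46,56): 10 bp
  [56,61): 5 bp
  [61,67): 6 bp
  [67,76): 9 bp
  [76,82): 6 bp
  [82,86): 4 bp
  [86,93): 7 bp
  [93,99): 6 bp
  [99,110): 11 bp
  [110,115): 5 bp

[3,4,5,5,6,6,6,6,6,6,6,7,9,9,10,10,11]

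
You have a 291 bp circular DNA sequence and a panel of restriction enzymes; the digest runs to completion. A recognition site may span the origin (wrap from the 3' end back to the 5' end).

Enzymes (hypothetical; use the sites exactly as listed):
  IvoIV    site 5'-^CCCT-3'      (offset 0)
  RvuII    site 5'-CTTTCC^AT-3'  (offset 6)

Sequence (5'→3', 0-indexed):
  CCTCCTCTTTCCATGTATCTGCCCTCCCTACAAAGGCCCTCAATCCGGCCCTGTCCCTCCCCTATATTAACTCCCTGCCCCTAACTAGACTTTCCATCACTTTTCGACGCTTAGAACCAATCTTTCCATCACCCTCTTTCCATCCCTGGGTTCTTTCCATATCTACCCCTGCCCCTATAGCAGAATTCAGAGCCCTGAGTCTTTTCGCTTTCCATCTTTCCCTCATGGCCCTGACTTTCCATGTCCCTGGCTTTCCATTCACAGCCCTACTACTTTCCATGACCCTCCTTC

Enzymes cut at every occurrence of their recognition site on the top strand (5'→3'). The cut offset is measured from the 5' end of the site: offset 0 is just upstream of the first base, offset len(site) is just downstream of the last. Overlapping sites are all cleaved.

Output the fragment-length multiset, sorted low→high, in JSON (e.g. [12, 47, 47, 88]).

[2,4,4,4,4,5,6,6,6,6,8,8,8,9,9,10,11,12,12,12,13,13,14,15,17,20,21,32]

Per-enzyme occurrences:
  IvoIV CCCT/0: at [21, 25, 36, 48, 54, 59, 72, 78, 131, 143, 166, 172, 192, 219, 228, 244, 264, 282, 290] ⇒ [21, 25, 36, 48, 54, 59, 72, 78, 131, 143, 166, 172, 192, 219, 228, 244, 264, 282, 290]
  RvuII CTTTCCAT/6: at [6, 89, 121, 135, 152, 207, 234, 250, 272] ⇒ [12, 95, 127, 141, 158, 213, 240, 256, 278]

Pooled cuts: [12, 21, 25, 36, 48, 54, 59, 72, 78, 95, 127, 131, 141, 143, 158, 166, 172, 192, 213, 219, 228, 240, 244, 256, 264, 278, 282, 290]

Fragments:
  12→21: 9 bp
  21→25: 4 bp
  25→36: 11 bp
  36→48: 12 bp
  48→54: 6 bp
  54→59: 5 bp
  59→72: 13 bp
  72→78: 6 bp
  78→95: 17 bp
  95→127: 32 bp
  127→131: 4 bp
  131→141: 10 bp
  141→143: 2 bp
  143→158: 15 bp
  158→166: 8 bp
  166→172: 6 bp
  172→192: 20 bp
  192→213: 21 bp
  213→219: 6 bp
  219→228: 9 bp
  228→240: 12 bp
  240→244: 4 bp
  244→256: 12 bp
  256→264: 8 bp
  264→278: 14 bp
  278→282: 4 bp
  282→290: 8 bp
  290→12 (wrap): 291-290+12 = 13 bp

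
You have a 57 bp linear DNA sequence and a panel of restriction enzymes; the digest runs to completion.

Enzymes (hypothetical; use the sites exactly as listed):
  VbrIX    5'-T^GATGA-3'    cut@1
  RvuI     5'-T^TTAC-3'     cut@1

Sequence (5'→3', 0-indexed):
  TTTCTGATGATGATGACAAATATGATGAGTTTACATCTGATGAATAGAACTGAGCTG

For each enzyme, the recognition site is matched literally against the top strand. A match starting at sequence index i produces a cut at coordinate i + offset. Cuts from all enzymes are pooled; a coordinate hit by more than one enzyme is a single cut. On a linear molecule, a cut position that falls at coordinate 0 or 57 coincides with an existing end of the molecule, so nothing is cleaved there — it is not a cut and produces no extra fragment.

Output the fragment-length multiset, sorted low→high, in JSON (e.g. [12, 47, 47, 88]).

Per-enzyme occurrences:
  VbrIX (TGATGA, off=1): starts [4, 7, 10, 22, 37] → cuts [5, 8, 11, 23, 38]
  RvuI (TTTAC, off=1): starts [29] → cuts [30]

All cut coordinates (distinct, sorted): [5, 8, 11, 23, 30, 38]

Fragment lengths:
  [0,5): 5 bp
  [5,8): 3 bp
  [8,11): 3 bp
  [11,23): 12 bp
  [23,30): 7 bp
  [30,38): 8 bp
  [38,57): 19 bp

[3,3,5,7,8,12,19]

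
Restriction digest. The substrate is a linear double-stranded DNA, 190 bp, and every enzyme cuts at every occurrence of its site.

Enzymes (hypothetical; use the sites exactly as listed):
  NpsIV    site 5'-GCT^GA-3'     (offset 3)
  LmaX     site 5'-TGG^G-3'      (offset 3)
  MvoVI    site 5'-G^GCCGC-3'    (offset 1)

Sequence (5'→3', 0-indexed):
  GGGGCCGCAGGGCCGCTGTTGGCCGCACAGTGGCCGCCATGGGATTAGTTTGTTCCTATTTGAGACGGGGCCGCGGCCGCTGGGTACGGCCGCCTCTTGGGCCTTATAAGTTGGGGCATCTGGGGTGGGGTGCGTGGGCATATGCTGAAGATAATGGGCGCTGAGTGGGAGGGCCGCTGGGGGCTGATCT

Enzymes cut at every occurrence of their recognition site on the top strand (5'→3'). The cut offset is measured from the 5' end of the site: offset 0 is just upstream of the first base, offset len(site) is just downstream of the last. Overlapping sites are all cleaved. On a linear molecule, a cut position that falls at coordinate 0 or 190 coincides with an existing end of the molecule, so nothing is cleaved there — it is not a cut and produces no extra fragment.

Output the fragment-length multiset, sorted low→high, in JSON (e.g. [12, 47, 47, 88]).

[3,4,5,5,5,5,5,6,6,8,8,8,9,9,9,10,10,11,11,12,14,27]

Site scan:
  NpsIV (GCTGA, off=3): starts [143, 159, 182] → cuts [146, 162, 185]
  LmaX (TGGG, off=3): starts [39, 80, 97, 111, 120, 125, 134, 154, 165, 177] → cuts [42, 83, 100, 114, 123, 128, 137, 157, 168, 180]
  MvoVI (GGCCGC, off=1): starts [2, 10, 20, 31, 68, 74, 87, 171] → cuts [3, 11, 21, 32, 69, 75, 88, 172]

Pooled cuts: [3, 11, 21, 32, 42, 69, 75, 83, 88, 100, 114, 123, 128, 137, 146, 157, 162, 168, 172, 180, 185]

Fragments:
  [0,3): 3 bp
  [3,11): 8 bp
  [11,21): 10 bp
  [21,32): 11 bp
  [32,42): 10 bp
  [42,69): 27 bp
  [69,75): 6 bp
  [75,83): 8 bp
  [83,88): 5 bp
  [88,100): 12 bp
  [100,114): 14 bp
  [114,123): 9 bp
  [123,128): 5 bp
  [128,137): 9 bp
  [137,146): 9 bp
  [146,157): 11 bp
  [157,162): 5 bp
  [162,168): 6 bp
  [168,172): 4 bp
  [172,180): 8 bp
  [180,185): 5 bp
  [185,190): 5 bp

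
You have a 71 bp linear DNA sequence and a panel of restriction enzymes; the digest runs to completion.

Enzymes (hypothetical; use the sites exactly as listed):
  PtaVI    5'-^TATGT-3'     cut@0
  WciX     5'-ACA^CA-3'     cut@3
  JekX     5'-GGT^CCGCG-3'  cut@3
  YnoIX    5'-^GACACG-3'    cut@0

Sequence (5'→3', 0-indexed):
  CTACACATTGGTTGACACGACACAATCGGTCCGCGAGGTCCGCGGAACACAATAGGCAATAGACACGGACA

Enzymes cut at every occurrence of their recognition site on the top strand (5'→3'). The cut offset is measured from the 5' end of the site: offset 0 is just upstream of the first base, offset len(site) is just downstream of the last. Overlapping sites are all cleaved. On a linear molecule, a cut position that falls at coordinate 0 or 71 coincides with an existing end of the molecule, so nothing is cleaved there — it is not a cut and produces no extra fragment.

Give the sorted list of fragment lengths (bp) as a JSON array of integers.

[5,8,8,9,9,10,10,12]

Per-enzyme occurrences:
  PtaVI (TATGT, off=0): no sites
  WciX (ACACA, off=3): starts [2, 19, 46] → cuts [5, 22, 49]
  JekX (GGTCCGCG, off=3): starts [27, 36] → cuts [30, 39]
  YnoIX (GACACG, off=0): starts [13, 61] → cuts [13, 61]

All cut coordinates (distinct, sorted): [5, 13, 22, 30, 39, 49, 61]

Fragment lengths:
  [0,5): 5 bp
  [5,13): 8 bp
  [13,22): 9 bp
  [22,30): 8 bp
  [30,39): 9 bp
  [39,49): 10 bp
  [49,61): 12 bp
  [61,71): 10 bp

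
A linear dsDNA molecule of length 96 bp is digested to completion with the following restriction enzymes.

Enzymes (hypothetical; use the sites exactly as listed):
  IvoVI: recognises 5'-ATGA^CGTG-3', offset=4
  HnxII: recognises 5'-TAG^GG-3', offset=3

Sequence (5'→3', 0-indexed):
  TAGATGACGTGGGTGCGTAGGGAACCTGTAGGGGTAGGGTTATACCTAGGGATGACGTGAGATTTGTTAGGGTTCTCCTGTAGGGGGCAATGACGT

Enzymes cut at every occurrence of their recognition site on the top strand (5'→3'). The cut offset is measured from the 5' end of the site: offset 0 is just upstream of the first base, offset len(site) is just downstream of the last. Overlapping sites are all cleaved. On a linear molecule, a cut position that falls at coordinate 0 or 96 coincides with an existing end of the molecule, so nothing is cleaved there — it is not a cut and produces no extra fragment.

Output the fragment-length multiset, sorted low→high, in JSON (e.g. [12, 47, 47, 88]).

Scan for sites:
  IvoVI ATGACGTG/4: at [3, 51] ⇒ [7, 55]
  HnxII TAGGG/3: at [17, 28, 34, 46, 67, 80] ⇒ [20, 31, 37, 49, 70, 83]

Pooled cuts: [7, 20, 31, 37, 49, 55, 70, 83]

Fragment lengths:
  [0,7): 7 bp
  [7,20): 13 bp
  [20,31): 11 bp
  [31,37): 6 bp
  [37,49): 12 bp
  [49,55): 6 bp
  [55,70): 15 bp
  [70,83): 13 bp
  [83,96): 13 bp

[6,6,7,11,12,13,13,13,15]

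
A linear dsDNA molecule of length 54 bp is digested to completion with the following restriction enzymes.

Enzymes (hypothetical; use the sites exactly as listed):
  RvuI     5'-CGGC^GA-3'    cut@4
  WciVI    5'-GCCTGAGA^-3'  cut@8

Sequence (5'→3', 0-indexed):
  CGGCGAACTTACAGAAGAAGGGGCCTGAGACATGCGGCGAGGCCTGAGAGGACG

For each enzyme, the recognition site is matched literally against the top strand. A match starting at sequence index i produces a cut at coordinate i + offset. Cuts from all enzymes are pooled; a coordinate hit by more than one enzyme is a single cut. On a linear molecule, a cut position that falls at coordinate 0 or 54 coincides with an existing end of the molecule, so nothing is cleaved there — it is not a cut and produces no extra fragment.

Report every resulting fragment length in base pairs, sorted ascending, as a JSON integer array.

Scan for sites:
  RvuI CGGCGA/4: at [0, 34] ⇒ [4, 38]
  WciVI GCCTGAGA/8: at [22, 41] ⇒ [30, 49]

Pooled cuts: [4, 30, 38, 49]

Fragment lengths:
  [0,4): 4 bp
  [4,30): 26 bp
  [30,38): 8 bp
  [38,49): 11 bp
  [49,54): 5 bp

[4,5,8,11,26]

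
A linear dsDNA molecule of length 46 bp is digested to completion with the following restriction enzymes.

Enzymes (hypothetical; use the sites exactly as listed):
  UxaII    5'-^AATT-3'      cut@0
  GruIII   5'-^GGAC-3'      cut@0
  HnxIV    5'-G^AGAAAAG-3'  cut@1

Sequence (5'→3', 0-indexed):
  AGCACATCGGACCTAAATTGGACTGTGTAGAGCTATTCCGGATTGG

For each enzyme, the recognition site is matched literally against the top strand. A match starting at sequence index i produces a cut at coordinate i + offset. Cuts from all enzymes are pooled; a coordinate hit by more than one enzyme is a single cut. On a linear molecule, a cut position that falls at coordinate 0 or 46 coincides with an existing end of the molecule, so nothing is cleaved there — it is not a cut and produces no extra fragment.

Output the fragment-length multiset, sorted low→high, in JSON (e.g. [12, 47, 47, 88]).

[4,7,8,27]

Per-enzyme occurrences:
  UxaII AATT/0: at [15] ⇒ [15]
  GruIII GGAC/0: at [8, 19] ⇒ [8, 19]
  HnxIV (GAGAAAAG, off=1): no sites

Pooled cuts: [8, 15, 19]

Fragments:
  [0,8): 8 bp
  [8,15): 7 bp
  [15,19): 4 bp
  [19,46): 27 bp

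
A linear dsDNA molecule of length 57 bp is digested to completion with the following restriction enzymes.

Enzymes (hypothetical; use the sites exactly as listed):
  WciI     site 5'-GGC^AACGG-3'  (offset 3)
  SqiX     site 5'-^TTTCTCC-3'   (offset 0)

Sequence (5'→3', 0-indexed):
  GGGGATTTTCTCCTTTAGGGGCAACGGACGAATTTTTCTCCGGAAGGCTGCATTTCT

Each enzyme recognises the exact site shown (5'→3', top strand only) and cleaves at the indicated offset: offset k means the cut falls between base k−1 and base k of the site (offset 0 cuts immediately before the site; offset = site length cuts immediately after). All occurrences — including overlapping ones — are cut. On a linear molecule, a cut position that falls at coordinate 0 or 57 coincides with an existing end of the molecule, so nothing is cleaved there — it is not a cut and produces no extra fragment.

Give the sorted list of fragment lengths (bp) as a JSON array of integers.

[6,12,16,23]

Per-enzyme occurrences:
  WciI GGCAACGG/3: at [19] ⇒ [22]
  SqiX TTTCTCC/0: at [6, 34] ⇒ [6, 34]

Pooled cuts: [6, 22, 34]

Fragment lengths:
  [0,6): 6 bp
  [6,22): 16 bp
  [22,34): 12 bp
  [34,57): 23 bp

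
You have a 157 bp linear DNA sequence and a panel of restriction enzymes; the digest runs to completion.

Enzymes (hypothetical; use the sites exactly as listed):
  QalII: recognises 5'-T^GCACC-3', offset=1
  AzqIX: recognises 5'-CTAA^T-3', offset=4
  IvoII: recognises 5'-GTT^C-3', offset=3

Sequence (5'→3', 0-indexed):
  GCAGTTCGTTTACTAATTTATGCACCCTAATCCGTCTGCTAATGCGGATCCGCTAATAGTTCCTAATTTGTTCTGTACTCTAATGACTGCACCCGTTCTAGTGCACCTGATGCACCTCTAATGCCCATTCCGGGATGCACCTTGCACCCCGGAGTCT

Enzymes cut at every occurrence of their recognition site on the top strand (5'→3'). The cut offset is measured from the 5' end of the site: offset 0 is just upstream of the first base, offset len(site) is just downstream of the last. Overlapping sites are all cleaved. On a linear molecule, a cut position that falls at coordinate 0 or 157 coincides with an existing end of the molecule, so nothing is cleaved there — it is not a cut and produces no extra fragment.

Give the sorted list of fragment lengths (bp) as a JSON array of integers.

[5,5,5,5,5,6,6,7,9,9,9,10,10,11,12,14,14,15]

Site scan:
  QalII (TGCACC, off=1): starts [20, 87, 101, 110, 135, 142] → cuts [21, 88, 102, 111, 136, 143]
  AzqIX (CTAAT, off=4): starts [12, 26, 38, 52, 62, 79, 117] → cuts [16, 30, 42, 56, 66, 83, 121]
  IvoII (GTTC, off=3): starts [3, 58, 69, 94] → cuts [6, 61, 72, 97]

Pooled cuts: [6, 16, 21, 30, 42, 56, 61, 66, 72, 83, 88, 97, 102, 111, 121, 136, 143]

Fragments:
  [0,6): 6 bp
  [6,16): 10 bp
  [16,21): 5 bp
  [21,30): 9 bp
  [30,42): 12 bp
  [42,56): 14 bp
  [56,61): 5 bp
  [61,66): 5 bp
  [66,72): 6 bp
  [72,83): 11 bp
  [83,88): 5 bp
  [88,97): 9 bp
  [97,102): 5 bp
  [102,111): 9 bp
  [111,121): 10 bp
  [121,136): 15 bp
  [136,143): 7 bp
  [143,157): 14 bp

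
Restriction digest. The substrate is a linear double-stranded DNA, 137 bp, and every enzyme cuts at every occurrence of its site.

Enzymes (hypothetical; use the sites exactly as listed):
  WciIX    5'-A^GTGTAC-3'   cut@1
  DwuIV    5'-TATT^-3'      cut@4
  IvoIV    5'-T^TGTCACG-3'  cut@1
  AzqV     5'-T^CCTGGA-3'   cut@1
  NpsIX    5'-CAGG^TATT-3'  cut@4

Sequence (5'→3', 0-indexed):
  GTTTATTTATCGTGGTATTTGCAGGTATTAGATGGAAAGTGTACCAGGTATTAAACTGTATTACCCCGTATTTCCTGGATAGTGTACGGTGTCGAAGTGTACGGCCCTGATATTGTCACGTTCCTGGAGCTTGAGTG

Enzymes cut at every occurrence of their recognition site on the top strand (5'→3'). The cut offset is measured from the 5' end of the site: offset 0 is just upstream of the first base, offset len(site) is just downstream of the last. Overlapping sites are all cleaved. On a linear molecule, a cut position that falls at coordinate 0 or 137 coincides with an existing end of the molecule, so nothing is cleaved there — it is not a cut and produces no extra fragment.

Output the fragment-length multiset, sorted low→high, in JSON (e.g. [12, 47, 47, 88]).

[1,1,4,4,6,7,8,8,9,10,10,10,12,15,15,17]

Scan for sites:
  WciIX AGTGTAC/1: at [37, 80, 95] ⇒ [38, 81, 96]
  DwuIV TATT/4: at [3, 15, 25, 48, 58, 68, 110] ⇒ [7, 19, 29, 52, 62, 72, 114]
  IvoIV TTGTCACG/1: at [112] ⇒ [113]
  AzqV TCCTGGA/1: at [72, 121] ⇒ [73, 122]
  NpsIX CAGGTATT/4: at [21, 44] ⇒ [25, 48]

All cut coordinates (distinct, sorted): [7, 19, 25, 29, 38, 48, 52, 62, 72, 73, 81, 96, 113, 114, 122]

Fragment lengths:
  [0,7): 7 bp
  [7,19): 12 bp
  [19,25): 6 bp
  [25,29): 4 bp
  [29,38): 9 bp
  [38,48): 10 bp
  [48,52): 4 bp
  [52,62): 10 bp
  [62,72): 10 bp
  [72,73): 1 bp
  [73,81): 8 bp
  [81,96): 15 bp
  [96,113): 17 bp
  [113,114): 1 bp
  [114,122): 8 bp
  [122,137): 15 bp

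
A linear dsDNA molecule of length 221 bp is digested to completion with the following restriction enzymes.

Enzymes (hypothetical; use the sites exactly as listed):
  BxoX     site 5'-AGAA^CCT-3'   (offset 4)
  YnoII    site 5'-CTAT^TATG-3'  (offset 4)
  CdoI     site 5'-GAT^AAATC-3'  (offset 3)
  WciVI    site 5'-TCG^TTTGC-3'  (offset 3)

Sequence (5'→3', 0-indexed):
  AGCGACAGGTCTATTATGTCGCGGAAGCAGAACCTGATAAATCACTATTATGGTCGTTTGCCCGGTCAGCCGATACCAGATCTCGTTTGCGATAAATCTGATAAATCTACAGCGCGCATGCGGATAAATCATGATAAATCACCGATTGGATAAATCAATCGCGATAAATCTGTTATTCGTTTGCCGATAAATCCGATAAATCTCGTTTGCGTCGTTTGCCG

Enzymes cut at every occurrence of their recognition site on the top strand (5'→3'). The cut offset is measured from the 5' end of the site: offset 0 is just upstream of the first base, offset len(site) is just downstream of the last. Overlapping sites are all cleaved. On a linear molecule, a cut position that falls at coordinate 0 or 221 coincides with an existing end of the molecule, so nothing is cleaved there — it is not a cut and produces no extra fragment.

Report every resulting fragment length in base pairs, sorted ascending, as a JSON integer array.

[6,7,8,8,8,9,9,9,9,10,10,14,14,14,16,18,23,29]

Site scan:
  BxoX (AGAACCT, off=4): starts [28] → cuts [32]
  YnoII (CTATTATG, off=4): starts [10, 44] → cuts [14, 48]
  CdoI (GATAAATC, off=3): starts [35, 90, 99, 122, 132, 148, 162, 185, 194] → cuts [38, 93, 102, 125, 135, 151, 165, 188, 197]
  WciVI (TCGTTTGC, off=3): starts [53, 82, 176, 202, 211] → cuts [56, 85, 179, 205, 214]

All cut coordinates (distinct, sorted): [14, 32, 38, 48, 56, 85, 93, 102, 125, 135, 151, 165, 179, 188, 197, 205, 214]

Fragment lengths:
  [0,14): 14 bp
  [14,32): 18 bp
  [32,38): 6 bp
  [38,48): 10 bp
  [48,56): 8 bp
  [56,85): 29 bp
  [85,93): 8 bp
  [93,102): 9 bp
  [102,125): 23 bp
  [125,135): 10 bp
  [135,151): 16 bp
  [151,165): 14 bp
  [165,179): 14 bp
  [179,188): 9 bp
  [188,197): 9 bp
  [197,205): 8 bp
  [205,214): 9 bp
  [214,221): 7 bp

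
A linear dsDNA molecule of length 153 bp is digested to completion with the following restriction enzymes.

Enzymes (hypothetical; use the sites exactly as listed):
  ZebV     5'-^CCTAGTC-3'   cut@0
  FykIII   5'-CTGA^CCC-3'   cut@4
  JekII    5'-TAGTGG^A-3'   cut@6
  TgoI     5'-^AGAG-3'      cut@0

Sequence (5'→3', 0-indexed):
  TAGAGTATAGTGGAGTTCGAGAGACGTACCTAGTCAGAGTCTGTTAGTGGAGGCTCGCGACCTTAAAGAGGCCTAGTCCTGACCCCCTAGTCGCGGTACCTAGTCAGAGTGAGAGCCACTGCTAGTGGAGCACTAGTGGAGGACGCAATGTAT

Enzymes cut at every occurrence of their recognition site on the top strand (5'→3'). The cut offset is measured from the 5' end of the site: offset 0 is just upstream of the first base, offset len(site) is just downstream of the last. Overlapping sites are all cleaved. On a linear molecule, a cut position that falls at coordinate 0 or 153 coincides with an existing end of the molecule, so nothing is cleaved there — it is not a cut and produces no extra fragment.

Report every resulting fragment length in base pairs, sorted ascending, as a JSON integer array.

[1,3,5,6,6,7,7,9,11,11,12,13,14,15,16,17]

Site scan:
  ZebV (CCTAGTC, off=0): starts [28, 71, 85, 98] → cuts [28, 71, 85, 98]
  FykIII (CTGACCC, off=4): starts [78] → cuts [82]
  JekII (TAGTGGA, off=6): starts [7, 44, 122, 133] → cuts [13, 50, 128, 139]
  TgoI (AGAG, off=0): starts [1, 19, 35, 66, 105, 111] → cuts [1, 19, 35, 66, 105, 111]

All cut coordinates (distinct, sorted): [1, 13, 19, 28, 35, 50, 66, 71, 82, 85, 98, 105, 111, 128, 139]

Fragments:
  [0,1): 1 bp
  [1,13): 12 bp
  [13,19): 6 bp
  [19,28): 9 bp
  [28,35): 7 bp
  [35,50): 15 bp
  [50,66): 16 bp
  [66,71): 5 bp
  [71,82): 11 bp
  [82,85): 3 bp
  [85,98): 13 bp
  [98,105): 7 bp
  [105,111): 6 bp
  [111,128): 17 bp
  [128,139): 11 bp
  [139,153): 14 bp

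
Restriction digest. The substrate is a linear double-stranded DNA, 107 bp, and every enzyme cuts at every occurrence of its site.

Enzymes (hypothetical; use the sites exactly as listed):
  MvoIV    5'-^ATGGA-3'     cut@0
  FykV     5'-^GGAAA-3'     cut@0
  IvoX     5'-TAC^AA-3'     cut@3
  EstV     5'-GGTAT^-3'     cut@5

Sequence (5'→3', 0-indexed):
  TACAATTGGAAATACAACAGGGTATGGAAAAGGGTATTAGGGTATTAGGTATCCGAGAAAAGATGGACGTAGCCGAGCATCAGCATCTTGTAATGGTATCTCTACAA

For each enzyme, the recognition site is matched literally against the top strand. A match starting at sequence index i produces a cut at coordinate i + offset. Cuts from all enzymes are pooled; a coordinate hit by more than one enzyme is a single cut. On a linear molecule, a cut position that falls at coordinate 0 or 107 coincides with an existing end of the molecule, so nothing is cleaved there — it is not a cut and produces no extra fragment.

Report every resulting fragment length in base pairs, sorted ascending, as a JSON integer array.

[2,2,3,4,6,7,8,8,8,10,12,37]

Scan for sites:
  MvoIV ATGGA/0: at [23, 62] ⇒ [23, 62]
  FykV GGAAA/0: at [7, 25] ⇒ [7, 25]
  IvoX TACAA/3: at [0, 12, 102] ⇒ [3, 15, 105]
  EstV GGTAT/5: at [20, 32, 40, 47, 94] ⇒ [25, 37, 45, 52, 99]

Pooled cuts: [3, 7, 15, 23, 25, 37, 45, 52, 62, 99, 105]

Fragment lengths:
  [0,3): 3 bp
  [3,7): 4 bp
  [7,15): 8 bp
  [15,23): 8 bp
  [23,25): 2 bp
  [25,37): 12 bp
  [37,45): 8 bp
  [45,52): 7 bp
  [52,62): 10 bp
  [62,99): 37 bp
  [99,105): 6 bp
  [105,107): 2 bp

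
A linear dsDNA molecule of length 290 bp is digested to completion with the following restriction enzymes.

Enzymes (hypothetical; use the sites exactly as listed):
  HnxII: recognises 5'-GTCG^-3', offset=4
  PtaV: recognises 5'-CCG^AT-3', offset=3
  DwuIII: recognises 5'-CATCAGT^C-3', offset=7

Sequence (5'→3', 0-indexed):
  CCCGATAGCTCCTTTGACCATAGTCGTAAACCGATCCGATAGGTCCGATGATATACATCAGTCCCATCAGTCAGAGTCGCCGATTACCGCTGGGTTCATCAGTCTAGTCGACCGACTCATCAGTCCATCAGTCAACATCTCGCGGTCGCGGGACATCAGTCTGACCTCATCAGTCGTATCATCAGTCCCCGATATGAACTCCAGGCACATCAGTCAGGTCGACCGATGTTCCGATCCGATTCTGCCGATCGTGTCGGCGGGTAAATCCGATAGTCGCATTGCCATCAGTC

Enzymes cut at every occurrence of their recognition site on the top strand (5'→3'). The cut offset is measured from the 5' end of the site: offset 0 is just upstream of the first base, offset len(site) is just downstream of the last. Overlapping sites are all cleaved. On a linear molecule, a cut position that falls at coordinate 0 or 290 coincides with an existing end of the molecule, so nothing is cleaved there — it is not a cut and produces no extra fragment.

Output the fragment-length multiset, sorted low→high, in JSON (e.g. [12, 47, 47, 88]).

Site scan:
  HnxII GTCG/4: at [22, 75, 106, 144, 172, 217, 252, 272] ⇒ [26, 79, 110, 148, 176, 221, 256, 276]
  PtaV CCGAT/3: at [1, 30, 35, 44, 79, 188, 222, 230, 235, 244, 266] ⇒ [4, 33, 38, 47, 82, 191, 225, 233, 238, 247, 269]
  DwuIII CATCAGTC/7: at [55, 64, 96, 117, 125, 153, 167, 179, 207, 282] ⇒ [62, 71, 103, 124, 132, 160, 174, 186, 214, 289]

All cut coordinates (distinct, sorted): [4, 26, 33, 38, 47, 62, 71, 79, 82, 103, 110, 124, 132, 148, 160, 174, 176, 186, 191, 214, 221, 225, 233, 238, 247, 256, 269, 276, 289]

Fragments:
  [0,4): 4 bp
  [4,26): 22 bp
  [26,33): 7 bp
  [33,38): 5 bp
  [38,47): 9 bp
  [47,62): 15 bp
  [62,71): 9 bp
  [71,79): 8 bp
  [79,82): 3 bp
  [82,103): 21 bp
  [103,110): 7 bp
  [110,124): 14 bp
  [124,132): 8 bp
  [132,148): 16 bp
  [148,160): 12 bp
  [160,174): 14 bp
  [174,176): 2 bp
  [176,186): 10 bp
  [186,191): 5 bp
  [191,214): 23 bp
  [214,221): 7 bp
  [221,225): 4 bp
  [225,233): 8 bp
  [233,238): 5 bp
  [238,247): 9 bp
  [247,256): 9 bp
  [256,269): 13 bp
  [269,276): 7 bp
  [276,289): 13 bp
  [289,290): 1 bp

[1,2,3,4,4,5,5,5,7,7,7,7,8,8,8,9,9,9,9,10,12,13,13,14,14,15,16,21,22,23]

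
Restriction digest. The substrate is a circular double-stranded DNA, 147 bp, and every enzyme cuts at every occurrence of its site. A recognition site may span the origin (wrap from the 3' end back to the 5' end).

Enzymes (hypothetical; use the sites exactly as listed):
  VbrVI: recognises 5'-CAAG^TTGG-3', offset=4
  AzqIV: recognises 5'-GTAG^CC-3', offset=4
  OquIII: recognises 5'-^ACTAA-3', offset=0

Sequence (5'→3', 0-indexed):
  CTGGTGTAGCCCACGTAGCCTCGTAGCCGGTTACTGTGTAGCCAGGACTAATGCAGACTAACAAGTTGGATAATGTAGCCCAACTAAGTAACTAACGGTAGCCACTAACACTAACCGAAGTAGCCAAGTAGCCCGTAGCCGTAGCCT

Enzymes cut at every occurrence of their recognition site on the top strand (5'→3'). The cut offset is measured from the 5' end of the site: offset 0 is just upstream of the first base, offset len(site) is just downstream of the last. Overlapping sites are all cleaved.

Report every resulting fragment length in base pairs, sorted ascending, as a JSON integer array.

Scan for sites:
  VbrVI (CAAGTTGG, off=4): starts [61] → cuts [65]
  AzqIV (GTAGCC, off=4): starts [5, 14, 22, 37, 74, 97, 119, 127, 134, 140] → cuts [9, 18, 26, 41, 78, 101, 123, 131, 138, 144]
  OquIII (ACTAA, off=0): starts [46, 56, 82, 90, 103, 109] → cuts [46, 56, 82, 90, 103, 109]

All cut coordinates (distinct, sorted): [9, 18, 26, 41, 46, 56, 65, 78, 82, 90, 101, 103, 109, 123, 131, 138, 144]

Fragments:
  9→18: 9 bp
  18→26: 8 bp
  26→41: 15 bp
  41→46: 5 bp
  46→56: 10 bp
  56→65: 9 bp
  65→78: 13 bp
  78→82: 4 bp
  82→90: 8 bp
  90→101: 11 bp
  101→103: 2 bp
  103→109: 6 bp
  109→123: 14 bp
  123→131: 8 bp
  131→138: 7 bp
  138→144: 6 bp
  144→9 (wrap): 147-144+9 = 12 bp

[2,4,5,6,6,7,8,8,8,9,9,10,11,12,13,14,15]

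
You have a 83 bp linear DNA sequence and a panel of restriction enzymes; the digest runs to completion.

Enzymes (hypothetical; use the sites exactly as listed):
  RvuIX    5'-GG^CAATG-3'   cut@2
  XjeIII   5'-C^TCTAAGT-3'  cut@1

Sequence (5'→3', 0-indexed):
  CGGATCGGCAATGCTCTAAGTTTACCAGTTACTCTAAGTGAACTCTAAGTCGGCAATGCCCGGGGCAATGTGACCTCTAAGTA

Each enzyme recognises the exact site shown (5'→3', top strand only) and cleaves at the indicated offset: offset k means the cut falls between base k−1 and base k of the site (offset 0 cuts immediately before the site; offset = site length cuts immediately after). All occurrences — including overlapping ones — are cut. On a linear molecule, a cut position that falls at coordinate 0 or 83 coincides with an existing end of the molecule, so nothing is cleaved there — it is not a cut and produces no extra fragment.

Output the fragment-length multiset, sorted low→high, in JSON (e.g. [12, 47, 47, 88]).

Per-enzyme occurrences:
  RvuIX GGCAATG/2: at [6, 51, 63] ⇒ [8, 53, 65]
  XjeIII CTCTAAGT/1: at [13, 31, 42, 74] ⇒ [14, 32, 43, 75]

Pooled cuts: [8, 14, 32, 43, 53, 65, 75]

Fragment lengths:
  [0,8): 8 bp
  [8,14): 6 bp
  [14,32): 18 bp
  [32,43): 11 bp
  [43,53): 10 bp
  [53,65): 12 bp
  [65,75): 10 bp
  [75,83): 8 bp

[6,8,8,10,10,11,12,18]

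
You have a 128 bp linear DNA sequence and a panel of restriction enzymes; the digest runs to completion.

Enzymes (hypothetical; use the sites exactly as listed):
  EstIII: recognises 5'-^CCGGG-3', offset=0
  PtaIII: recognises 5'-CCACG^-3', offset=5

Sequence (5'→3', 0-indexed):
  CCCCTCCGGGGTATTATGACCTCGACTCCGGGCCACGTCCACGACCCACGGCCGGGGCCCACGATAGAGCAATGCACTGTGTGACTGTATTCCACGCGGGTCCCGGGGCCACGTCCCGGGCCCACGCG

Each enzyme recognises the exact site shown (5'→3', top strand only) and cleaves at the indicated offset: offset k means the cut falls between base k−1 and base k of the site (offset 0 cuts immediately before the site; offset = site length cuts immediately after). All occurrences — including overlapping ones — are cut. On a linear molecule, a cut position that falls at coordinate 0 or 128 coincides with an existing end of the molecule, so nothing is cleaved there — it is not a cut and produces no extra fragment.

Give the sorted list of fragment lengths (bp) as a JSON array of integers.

[1,2,2,5,6,6,7,10,11,11,12,22,33]

Per-enzyme occurrences:
  EstIII CCGGG/0: at [5, 27, 51, 102, 115] ⇒ [5, 27, 51, 102, 115]
  PtaIII CCACG/5: at [32, 38, 45, 58, 91, 108, 121] ⇒ [37, 43, 50, 63, 96, 113, 126]

All cut coordinates (distinct, sorted): [5, 27, 37, 43, 50, 51, 63, 96, 102, 113, 115, 126]

Fragments:
  [0,5): 5 bp
  [5,27): 22 bp
  [27,37): 10 bp
  [37,43): 6 bp
  [43,50): 7 bp
  [50,51): 1 bp
  [51,63): 12 bp
  [63,96): 33 bp
  [96,102): 6 bp
  [102,113): 11 bp
  [113,115): 2 bp
  [115,126): 11 bp
  [126,128): 2 bp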